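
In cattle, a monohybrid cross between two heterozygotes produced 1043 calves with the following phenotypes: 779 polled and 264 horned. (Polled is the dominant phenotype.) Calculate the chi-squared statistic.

For a monohybrid cross between heterozygotes with complete dominance, the expected phenotypic ratio is 3:1.
The 3:1 ratio has 4 parts, so with N = 1043 the expected counts are:
  polled: 1043 × 3/4 = 782.25
  horned: 1043 × 1/4 = 260.75
χ² = Σ (O − E)² / E
  polled: (779 − 782.25)² / 782.25 = 0.0135
  horned: (264 − 260.75)² / 260.75 = 0.0405
χ² = 0.0135 + 0.0405 = 0.054

0.054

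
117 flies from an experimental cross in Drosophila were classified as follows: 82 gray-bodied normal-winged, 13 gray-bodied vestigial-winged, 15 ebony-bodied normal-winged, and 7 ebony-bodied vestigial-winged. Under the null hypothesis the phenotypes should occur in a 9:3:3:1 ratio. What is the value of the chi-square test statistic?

Total ratio parts = 16. Expected numbers out of 117:
  gray-bodied normal-winged: 117 × 9/16 = 65.8125
  gray-bodied vestigial-winged: 117 × 3/16 = 21.9375
  ebony-bodied normal-winged: 117 × 3/16 = 21.9375
  ebony-bodied vestigial-winged: 117 × 1/16 = 7.3125
χ² = Σ (O − E)² / E
  gray-bodied normal-winged: (82 − 65.8125)² / 65.8125 = 3.9815
  gray-bodied vestigial-winged: (13 − 21.9375)² / 21.9375 = 3.6412
  ebony-bodied normal-winged: (15 − 21.9375)² / 21.9375 = 2.1939
  ebony-bodied vestigial-winged: (7 − 7.3125)² / 7.3125 = 0.0134
χ² = 3.9815 + 3.6412 + 2.1939 + 0.0134 = 9.830

9.830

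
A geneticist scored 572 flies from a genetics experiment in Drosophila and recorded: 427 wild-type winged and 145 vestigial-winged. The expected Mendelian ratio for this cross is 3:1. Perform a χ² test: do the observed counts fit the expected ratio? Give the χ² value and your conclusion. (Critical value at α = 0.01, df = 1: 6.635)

0.037; consistent

Under the 3:1 hypothesis (Σ ratio = 4, N = 572):
  wild-type winged: 572 × 3/4 = 429
  vestigial-winged: 572 × 1/4 = 143
χ² = Σ (O − E)² / E
  wild-type winged: (427 − 429)² / 429 = 0.0093
  vestigial-winged: (145 − 143)² / 143 = 0.0280
χ² = 0.0093 + 0.0280 = 0.0373 ≈ 0.037
Degrees of freedom = 2 − 1 = 1; critical value at α = 0.01 is 6.635.
Since 0.037 < 6.635, we fail to reject the null hypothesis — the data are consistent with the 3:1 ratio.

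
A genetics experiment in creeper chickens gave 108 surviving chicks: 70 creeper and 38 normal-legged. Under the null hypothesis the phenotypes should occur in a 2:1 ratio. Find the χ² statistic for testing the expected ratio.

The 2:1 ratio has 3 parts, so with N = 108 the expected counts are:
  creeper: 108 × 2/3 = 72
  normal-legged: 108 × 1/3 = 36
χ² = Σ (O − E)² / E
  creeper: (70 − 72)² / 72 = 0.0556
  normal-legged: (38 − 36)² / 36 = 0.1111
χ² = 0.0556 + 0.1111 = 0.1667 ≈ 0.167

0.167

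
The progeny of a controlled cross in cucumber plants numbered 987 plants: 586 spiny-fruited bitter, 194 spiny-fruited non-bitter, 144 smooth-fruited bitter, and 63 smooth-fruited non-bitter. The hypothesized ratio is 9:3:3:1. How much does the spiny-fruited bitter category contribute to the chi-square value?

Under the 9:3:3:1 hypothesis (Σ ratio = 16, N = 987):
  spiny-fruited bitter: 987 × 9/16 = 555.1875
  spiny-fruited non-bitter: 987 × 3/16 = 185.0625
  smooth-fruited bitter: 987 × 3/16 = 185.0625
  smooth-fruited non-bitter: 987 × 1/16 = 61.6875
Contribution of spiny-fruited bitter: (586 − 555.1875)² / 555.1875 = 1.7101

1.710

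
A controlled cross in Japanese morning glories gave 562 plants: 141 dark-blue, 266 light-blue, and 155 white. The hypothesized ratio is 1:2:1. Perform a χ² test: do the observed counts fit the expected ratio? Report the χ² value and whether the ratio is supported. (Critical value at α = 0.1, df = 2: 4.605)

The 1:2:1 ratio has 4 parts, so with N = 562 the expected counts are:
  dark-blue: 562 × 1/4 = 140.5
  light-blue: 562 × 2/4 = 281
  white: 562 × 1/4 = 140.5
χ² = Σ (O − E)² / E
  dark-blue: (141 − 140.5)² / 140.5 = 0.0018
  light-blue: (266 − 281)² / 281 = 0.8007
  white: (155 − 140.5)² / 140.5 = 1.4964
χ² = 0.0018 + 0.8007 + 1.4964 = 2.2989 ≈ 2.299
Degrees of freedom = 3 − 1 = 2; critical value at α = 0.1 is 4.605.
Since 2.299 < 4.605, we fail to reject the null hypothesis — the data are consistent with the 1:2:1 ratio.

2.299; consistent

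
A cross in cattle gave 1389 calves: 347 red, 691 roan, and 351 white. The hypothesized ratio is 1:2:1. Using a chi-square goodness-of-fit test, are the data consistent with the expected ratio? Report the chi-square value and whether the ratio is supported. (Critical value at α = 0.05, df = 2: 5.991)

0.058; consistent

Under the 1:2:1 hypothesis (Σ ratio = 4, N = 1389):
  red: 1389 × 1/4 = 347.25
  roan: 1389 × 2/4 = 694.5
  white: 1389 × 1/4 = 347.25
χ² = Σ (O − E)² / E
  red: (347 − 347.25)² / 347.25 = 0.0002
  roan: (691 − 694.5)² / 694.5 = 0.0176
  white: (351 − 347.25)² / 347.25 = 0.0405
χ² = 0.0002 + 0.0176 + 0.0405 = 0.0583 ≈ 0.058
Degrees of freedom = 3 − 1 = 2; critical value at α = 0.05 is 5.991.
Since 0.058 < 5.991, we fail to reject the null hypothesis — the data are consistent with the 1:2:1 ratio.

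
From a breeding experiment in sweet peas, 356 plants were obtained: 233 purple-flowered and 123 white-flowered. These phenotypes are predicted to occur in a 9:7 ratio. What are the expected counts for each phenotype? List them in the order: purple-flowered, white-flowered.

The 9:7 ratio has 16 parts, so with N = 356 the expected counts are:
  purple-flowered: 356 × 9/16 = 200.25
  white-flowered: 356 × 7/16 = 155.75

200.25, 155.75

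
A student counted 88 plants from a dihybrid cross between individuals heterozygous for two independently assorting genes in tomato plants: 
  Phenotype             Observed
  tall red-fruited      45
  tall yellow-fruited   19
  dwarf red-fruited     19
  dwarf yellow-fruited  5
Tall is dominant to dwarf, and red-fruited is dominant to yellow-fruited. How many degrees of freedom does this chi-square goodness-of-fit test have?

A dihybrid F₂ with independent assortment and complete dominance at both loci gives a 9:3:3:1 phenotypic ratio.
A goodness-of-fit test with 4 phenotype classes has df = 4 − 1 = 3.

3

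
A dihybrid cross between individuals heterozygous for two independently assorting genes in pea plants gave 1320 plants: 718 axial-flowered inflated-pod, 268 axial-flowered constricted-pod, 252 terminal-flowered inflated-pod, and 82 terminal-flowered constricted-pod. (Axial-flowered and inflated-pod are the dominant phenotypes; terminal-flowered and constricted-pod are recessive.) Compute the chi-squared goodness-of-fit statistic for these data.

A dihybrid F₂ with independent assortment and complete dominance at both loci gives a 9:3:3:1 phenotypic ratio.
Under the 9:3:3:1 hypothesis (Σ ratio = 16, N = 1320):
  axial-flowered inflated-pod: 1320 × 9/16 = 742.5
  axial-flowered constricted-pod: 1320 × 3/16 = 247.5
  terminal-flowered inflated-pod: 1320 × 3/16 = 247.5
  terminal-flowered constricted-pod: 1320 × 1/16 = 82.5
χ² = Σ (O − E)² / E
  axial-flowered inflated-pod: (718 − 742.5)² / 742.5 = 0.8084
  axial-flowered constricted-pod: (268 − 247.5)² / 247.5 = 1.6980
  terminal-flowered inflated-pod: (252 − 247.5)² / 247.5 = 0.0818
  terminal-flowered constricted-pod: (82 − 82.5)² / 82.5 = 0.0030
χ² = 0.8084 + 1.6980 + 0.0818 + 0.0030 = 2.5912 ≈ 2.591

2.591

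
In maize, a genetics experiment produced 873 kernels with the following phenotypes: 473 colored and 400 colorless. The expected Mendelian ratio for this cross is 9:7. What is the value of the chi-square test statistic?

Under the 9:7 hypothesis (Σ ratio = 16, N = 873):
  colored: 873 × 9/16 = 491.0625
  colorless: 873 × 7/16 = 381.9375
χ² = Σ (O − E)² / E
  colored: (473 − 491.0625)² / 491.0625 = 0.6644
  colorless: (400 − 381.9375)² / 381.9375 = 0.8542
χ² = 0.6644 + 0.8542 = 1.5186 ≈ 1.519

1.519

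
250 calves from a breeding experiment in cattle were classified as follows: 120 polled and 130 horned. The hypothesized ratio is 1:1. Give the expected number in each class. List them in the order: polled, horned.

Under the 1:1 hypothesis (Σ ratio = 2, N = 250):
  polled: 250 × 1/2 = 125
  horned: 250 × 1/2 = 125

125, 125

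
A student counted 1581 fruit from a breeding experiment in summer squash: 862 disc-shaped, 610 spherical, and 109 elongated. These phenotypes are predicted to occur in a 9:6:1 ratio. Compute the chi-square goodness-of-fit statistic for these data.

2.384

Total ratio parts = 16. Expected numbers out of 1581:
  disc-shaped: 1581 × 9/16 = 889.3125
  spherical: 1581 × 6/16 = 592.875
  elongated: 1581 × 1/16 = 98.8125
χ² = Σ (O − E)² / E
  disc-shaped: (862 − 889.3125)² / 889.3125 = 0.8388
  spherical: (610 − 592.875)² / 592.875 = 0.4947
  elongated: (109 − 98.8125)² / 98.8125 = 1.0503
χ² = 0.8388 + 0.4947 + 1.0503 = 2.3838 ≈ 2.384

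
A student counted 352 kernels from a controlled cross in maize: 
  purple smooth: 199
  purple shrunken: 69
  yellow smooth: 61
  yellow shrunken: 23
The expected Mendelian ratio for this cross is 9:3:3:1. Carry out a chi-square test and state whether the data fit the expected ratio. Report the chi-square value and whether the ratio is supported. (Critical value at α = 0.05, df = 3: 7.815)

Expected counts for N = 352 under a 9:3:3:1 ratio (total parts = 16):
  purple smooth: 352 × 9/16 = 198
  purple shrunken: 352 × 3/16 = 66
  yellow smooth: 352 × 3/16 = 66
  yellow shrunken: 352 × 1/16 = 22
χ² = Σ (O − E)² / E
  purple smooth: (199 − 198)² / 198 = 0.0051
  purple shrunken: (69 − 66)² / 66 = 0.1364
  yellow smooth: (61 − 66)² / 66 = 0.3788
  yellow shrunken: (23 − 22)² / 22 = 0.0455
χ² = 0.0051 + 0.1364 + 0.3788 + 0.0455 = 0.5658 ≈ 0.566
Degrees of freedom = 4 − 1 = 3; critical value at α = 0.05 is 7.815.
Since 0.566 < 7.815, we fail to reject the null hypothesis — the data are consistent with the 9:3:3:1 ratio.

0.566; consistent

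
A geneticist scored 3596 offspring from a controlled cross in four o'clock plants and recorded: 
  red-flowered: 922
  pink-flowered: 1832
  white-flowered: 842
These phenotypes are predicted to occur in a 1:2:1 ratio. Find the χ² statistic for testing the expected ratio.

4.845

The 1:2:1 ratio has 4 parts, so with N = 3596 the expected counts are:
  red-flowered: 3596 × 1/4 = 899
  pink-flowered: 3596 × 2/4 = 1798
  white-flowered: 3596 × 1/4 = 899
χ² = Σ (O − E)² / E
  red-flowered: (922 − 899)² / 899 = 0.5884
  pink-flowered: (1832 − 1798)² / 1798 = 0.6429
  white-flowered: (842 − 899)² / 899 = 3.6140
χ² = 0.5884 + 0.6429 + 3.6140 = 4.8453 ≈ 4.845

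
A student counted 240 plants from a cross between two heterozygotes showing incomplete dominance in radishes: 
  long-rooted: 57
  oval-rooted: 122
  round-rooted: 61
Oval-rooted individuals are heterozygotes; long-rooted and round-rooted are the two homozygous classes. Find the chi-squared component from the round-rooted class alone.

0.017

With incomplete dominance, a heterozygote × heterozygote cross gives a 1:2:1 phenotypic ratio.
Under the 1:2:1 hypothesis (Σ ratio = 4, N = 240):
  long-rooted: 240 × 1/4 = 60
  oval-rooted: 240 × 2/4 = 120
  round-rooted: 240 × 1/4 = 60
Contribution of round-rooted: (61 − 60)² / 60 = 0.0167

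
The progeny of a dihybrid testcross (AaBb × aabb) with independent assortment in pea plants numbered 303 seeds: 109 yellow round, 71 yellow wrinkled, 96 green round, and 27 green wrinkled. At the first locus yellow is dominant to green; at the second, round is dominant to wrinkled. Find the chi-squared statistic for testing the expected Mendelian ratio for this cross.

A dihybrid testcross with independent assortment gives a 1:1:1:1 ratio.
Under the 1:1:1:1 hypothesis (Σ ratio = 4, N = 303):
  yellow round: 303 × 1/4 = 75.75
  yellow wrinkled: 303 × 1/4 = 75.75
  green round: 303 × 1/4 = 75.75
  green wrinkled: 303 × 1/4 = 75.75
χ² = Σ (O − E)² / E
  yellow round: (109 − 75.75)² / 75.75 = 14.5949
  yellow wrinkled: (71 − 75.75)² / 75.75 = 0.2979
  green round: (96 − 75.75)² / 75.75 = 5.4134
  green wrinkled: (27 − 75.75)² / 75.75 = 31.3738
χ² = 14.5949 + 0.2979 + 5.4134 + 31.3738 = 51.680

51.680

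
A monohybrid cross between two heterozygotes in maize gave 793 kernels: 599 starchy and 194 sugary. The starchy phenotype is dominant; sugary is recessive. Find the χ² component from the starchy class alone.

0.030

For a monohybrid cross between heterozygotes with complete dominance, the expected phenotypic ratio is 3:1.
Expected counts for N = 793 under a 3:1 ratio (total parts = 4):
  starchy: 793 × 3/4 = 594.75
  sugary: 793 × 1/4 = 198.25
Contribution of starchy: (599 − 594.75)² / 594.75 = 0.0304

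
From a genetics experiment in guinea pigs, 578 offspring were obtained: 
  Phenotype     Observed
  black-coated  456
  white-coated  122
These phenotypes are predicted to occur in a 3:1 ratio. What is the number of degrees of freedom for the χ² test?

1

A goodness-of-fit test with 2 phenotype classes has df = 2 − 1 = 1.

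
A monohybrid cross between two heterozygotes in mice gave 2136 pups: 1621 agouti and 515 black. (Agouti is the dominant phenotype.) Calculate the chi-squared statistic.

0.901

For a monohybrid cross between heterozygotes with complete dominance, the expected phenotypic ratio is 3:1.
Under the 3:1 hypothesis (Σ ratio = 4, N = 2136):
  agouti: 2136 × 3/4 = 1602
  black: 2136 × 1/4 = 534
χ² = Σ (O − E)² / E
  agouti: (1621 − 1602)² / 1602 = 0.2253
  black: (515 − 534)² / 534 = 0.6760
χ² = 0.2253 + 0.6760 = 0.9013 ≈ 0.901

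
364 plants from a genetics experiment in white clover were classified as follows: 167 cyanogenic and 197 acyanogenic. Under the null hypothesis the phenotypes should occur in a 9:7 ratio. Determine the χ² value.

Under the 9:7 hypothesis (Σ ratio = 16, N = 364):
  cyanogenic: 364 × 9/16 = 204.75
  acyanogenic: 364 × 7/16 = 159.25
χ² = Σ (O − E)² / E
  cyanogenic: (167 − 204.75)² / 204.75 = 6.9600
  acyanogenic: (197 − 159.25)² / 159.25 = 8.9486
χ² = 6.9600 + 8.9486 = 15.9086 ≈ 15.909

15.909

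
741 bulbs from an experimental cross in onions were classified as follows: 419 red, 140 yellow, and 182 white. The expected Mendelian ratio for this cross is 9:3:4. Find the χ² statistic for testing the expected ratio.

Total ratio parts = 16. Expected numbers out of 741:
  red: 741 × 9/16 = 416.8125
  yellow: 741 × 3/16 = 138.9375
  white: 741 × 4/16 = 185.25
χ² = Σ (O − E)² / E
  red: (419 − 416.8125)² / 416.8125 = 0.0115
  yellow: (140 − 138.9375)² / 138.9375 = 0.0081
  white: (182 − 185.25)² / 185.25 = 0.0570
χ² = 0.0115 + 0.0081 + 0.0570 = 0.0766 ≈ 0.077

0.077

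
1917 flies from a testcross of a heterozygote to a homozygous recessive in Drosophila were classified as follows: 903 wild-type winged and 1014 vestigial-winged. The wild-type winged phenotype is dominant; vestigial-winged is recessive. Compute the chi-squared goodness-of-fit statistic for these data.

6.427

A testcross of a heterozygote (Aa × aa) gives a 1:1 phenotypic ratio.
Under the 1:1 hypothesis (Σ ratio = 2, N = 1917):
  wild-type winged: 1917 × 1/2 = 958.5
  vestigial-winged: 1917 × 1/2 = 958.5
χ² = Σ (O − E)² / E
  wild-type winged: (903 − 958.5)² / 958.5 = 3.2136
  vestigial-winged: (1014 − 958.5)² / 958.5 = 3.2136
χ² = 3.2136 + 3.2136 = 6.4272 ≈ 6.427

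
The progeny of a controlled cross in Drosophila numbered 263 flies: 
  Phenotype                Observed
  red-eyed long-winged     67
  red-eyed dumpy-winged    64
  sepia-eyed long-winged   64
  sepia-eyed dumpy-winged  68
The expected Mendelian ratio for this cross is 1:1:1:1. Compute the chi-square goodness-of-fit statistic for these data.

The 1:1:1:1 ratio has 4 parts, so with N = 263 the expected counts are:
  red-eyed long-winged: 263 × 1/4 = 65.75
  red-eyed dumpy-winged: 263 × 1/4 = 65.75
  sepia-eyed long-winged: 263 × 1/4 = 65.75
  sepia-eyed dumpy-winged: 263 × 1/4 = 65.75
χ² = Σ (O − E)² / E
  red-eyed long-winged: (67 − 65.75)² / 65.75 = 0.0238
  red-eyed dumpy-winged: (64 − 65.75)² / 65.75 = 0.0466
  sepia-eyed long-winged: (64 − 65.75)² / 65.75 = 0.0466
  sepia-eyed dumpy-winged: (68 − 65.75)² / 65.75 = 0.0770
χ² = 0.0238 + 0.0466 + 0.0466 + 0.0770 = 0.194

0.194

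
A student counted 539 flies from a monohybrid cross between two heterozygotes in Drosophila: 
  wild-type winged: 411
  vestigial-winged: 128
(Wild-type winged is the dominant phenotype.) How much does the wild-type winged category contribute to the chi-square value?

For a monohybrid cross between heterozygotes with complete dominance, the expected phenotypic ratio is 3:1.
The 3:1 ratio has 4 parts, so with N = 539 the expected counts are:
  wild-type winged: 539 × 3/4 = 404.25
  vestigial-winged: 539 × 1/4 = 134.75
Contribution of wild-type winged: (411 − 404.25)² / 404.25 = 0.1127

0.113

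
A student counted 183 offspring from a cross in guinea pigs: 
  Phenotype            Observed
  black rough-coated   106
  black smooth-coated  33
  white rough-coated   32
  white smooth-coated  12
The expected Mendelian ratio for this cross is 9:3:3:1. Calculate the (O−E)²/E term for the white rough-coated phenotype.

Expected counts for N = 183 under a 9:3:3:1 ratio (total parts = 16):
  black rough-coated: 183 × 9/16 = 102.9375
  black smooth-coated: 183 × 3/16 = 34.3125
  white rough-coated: 183 × 3/16 = 34.3125
  white smooth-coated: 183 × 1/16 = 11.4375
Contribution of white rough-coated: (32 − 34.3125)² / 34.3125 = 0.1559

0.156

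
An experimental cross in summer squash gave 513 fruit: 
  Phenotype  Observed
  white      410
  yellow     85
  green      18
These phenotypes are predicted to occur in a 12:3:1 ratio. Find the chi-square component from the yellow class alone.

Expected counts for N = 513 under a 12:3:1 ratio (total parts = 16):
  white: 513 × 12/16 = 384.75
  yellow: 513 × 3/16 = 96.1875
  green: 513 × 1/16 = 32.0625
Contribution of yellow: (85 − 96.1875)² / 96.1875 = 1.3012

1.301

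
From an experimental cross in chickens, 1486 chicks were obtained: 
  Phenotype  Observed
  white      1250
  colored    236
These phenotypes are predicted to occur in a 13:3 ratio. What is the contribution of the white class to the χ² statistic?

The 13:3 ratio has 16 parts, so with N = 1486 the expected counts are:
  white: 1486 × 13/16 = 1207.375
  colored: 1486 × 3/16 = 278.625
Contribution of white: (1250 − 1207.375)² / 1207.375 = 1.5048

1.505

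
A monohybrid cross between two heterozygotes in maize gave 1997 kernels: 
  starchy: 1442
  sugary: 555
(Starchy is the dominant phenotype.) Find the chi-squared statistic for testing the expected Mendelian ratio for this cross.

8.301

For a monohybrid cross between heterozygotes with complete dominance, the expected phenotypic ratio is 3:1.
Total ratio parts = 4. Expected numbers out of 1997:
  starchy: 1997 × 3/4 = 1497.75
  sugary: 1997 × 1/4 = 499.25
χ² = Σ (O − E)² / E
  starchy: (1442 − 1497.75)² / 1497.75 = 2.0752
  sugary: (555 − 499.25)² / 499.25 = 6.2255
χ² = 2.0752 + 6.2255 = 8.3007 ≈ 8.301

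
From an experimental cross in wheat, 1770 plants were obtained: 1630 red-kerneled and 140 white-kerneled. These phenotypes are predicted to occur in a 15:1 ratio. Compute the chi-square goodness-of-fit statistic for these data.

Expected counts for N = 1770 under a 15:1 ratio (total parts = 16):
  red-kerneled: 1770 × 15/16 = 1659.375
  white-kerneled: 1770 × 1/16 = 110.625
χ² = Σ (O − E)² / E
  red-kerneled: (1630 − 1659.375)² / 1659.375 = 0.5200
  white-kerneled: (140 − 110.625)² / 110.625 = 7.8001
χ² = 0.5200 + 7.8001 = 8.3201 ≈ 8.320

8.320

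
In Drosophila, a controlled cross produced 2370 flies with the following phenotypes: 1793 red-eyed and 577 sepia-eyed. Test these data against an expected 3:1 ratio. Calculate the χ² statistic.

Expected counts for N = 2370 under a 3:1 ratio (total parts = 4):
  red-eyed: 2370 × 3/4 = 1777.5
  sepia-eyed: 2370 × 1/4 = 592.5
χ² = Σ (O − E)² / E
  red-eyed: (1793 − 1777.5)² / 1777.5 = 0.1352
  sepia-eyed: (577 − 592.5)² / 592.5 = 0.4055
χ² = 0.1352 + 0.4055 = 0.5407 ≈ 0.541

0.541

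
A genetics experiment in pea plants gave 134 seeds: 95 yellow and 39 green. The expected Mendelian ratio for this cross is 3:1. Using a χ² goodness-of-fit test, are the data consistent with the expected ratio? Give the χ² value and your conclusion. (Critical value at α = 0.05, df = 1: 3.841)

1.204; consistent

Total ratio parts = 4. Expected numbers out of 134:
  yellow: 134 × 3/4 = 100.5
  green: 134 × 1/4 = 33.5
χ² = Σ (O − E)² / E
  yellow: (95 − 100.5)² / 100.5 = 0.3010
  green: (39 − 33.5)² / 33.5 = 0.9030
χ² = 0.3010 + 0.9030 = 1.204
Degrees of freedom = 2 − 1 = 1; critical value at α = 0.05 is 3.841.
Since 1.204 < 3.841, we fail to reject the null hypothesis — the data are consistent with the 3:1 ratio.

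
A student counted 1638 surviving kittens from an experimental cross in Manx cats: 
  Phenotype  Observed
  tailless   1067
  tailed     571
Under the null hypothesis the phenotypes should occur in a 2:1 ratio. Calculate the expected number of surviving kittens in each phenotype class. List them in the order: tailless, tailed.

Expected counts for N = 1638 under a 2:1 ratio (total parts = 3):
  tailless: 1638 × 2/3 = 1092
  tailed: 1638 × 1/3 = 546

1092, 546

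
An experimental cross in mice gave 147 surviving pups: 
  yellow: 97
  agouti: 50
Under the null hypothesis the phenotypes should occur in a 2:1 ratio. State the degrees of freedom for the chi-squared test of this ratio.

A goodness-of-fit test with 2 phenotype classes has df = 2 − 1 = 1.

1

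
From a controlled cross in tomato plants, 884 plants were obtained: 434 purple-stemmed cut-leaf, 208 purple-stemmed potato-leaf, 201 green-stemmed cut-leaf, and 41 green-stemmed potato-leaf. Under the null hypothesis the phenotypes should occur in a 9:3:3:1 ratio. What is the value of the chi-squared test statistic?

29.987

Total ratio parts = 16. Expected numbers out of 884:
  purple-stemmed cut-leaf: 884 × 9/16 = 497.25
  purple-stemmed potato-leaf: 884 × 3/16 = 165.75
  green-stemmed cut-leaf: 884 × 3/16 = 165.75
  green-stemmed potato-leaf: 884 × 1/16 = 55.25
χ² = Σ (O − E)² / E
  purple-stemmed cut-leaf: (434 − 497.25)² / 497.25 = 8.0454
  purple-stemmed potato-leaf: (208 − 165.75)² / 165.75 = 10.7696
  green-stemmed cut-leaf: (201 − 165.75)² / 165.75 = 7.4966
  green-stemmed potato-leaf: (41 − 55.25)² / 55.25 = 3.6753
χ² = 8.0454 + 10.7696 + 7.4966 + 3.6753 = 29.9869 ≈ 29.987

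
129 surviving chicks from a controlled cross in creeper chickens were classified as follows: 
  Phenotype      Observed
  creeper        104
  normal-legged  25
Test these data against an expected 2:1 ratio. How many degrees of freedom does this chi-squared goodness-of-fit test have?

A goodness-of-fit test with 2 phenotype classes has df = 2 − 1 = 1.

1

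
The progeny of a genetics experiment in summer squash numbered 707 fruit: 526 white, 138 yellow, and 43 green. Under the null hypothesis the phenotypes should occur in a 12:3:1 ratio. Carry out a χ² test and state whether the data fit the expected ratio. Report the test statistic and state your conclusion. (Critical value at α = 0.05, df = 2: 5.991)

0.289; consistent

Total ratio parts = 16. Expected numbers out of 707:
  white: 707 × 12/16 = 530.25
  yellow: 707 × 3/16 = 132.5625
  green: 707 × 1/16 = 44.1875
χ² = Σ (O − E)² / E
  white: (526 − 530.25)² / 530.25 = 0.0341
  yellow: (138 − 132.5625)² / 132.5625 = 0.2230
  green: (43 − 44.1875)² / 44.1875 = 0.0319
χ² = 0.0341 + 0.2230 + 0.0319 = 0.289
Degrees of freedom = 3 − 1 = 2; critical value at α = 0.05 is 5.991.
Since 0.289 < 5.991, we fail to reject the null hypothesis — the data are consistent with the 12:3:1 ratio.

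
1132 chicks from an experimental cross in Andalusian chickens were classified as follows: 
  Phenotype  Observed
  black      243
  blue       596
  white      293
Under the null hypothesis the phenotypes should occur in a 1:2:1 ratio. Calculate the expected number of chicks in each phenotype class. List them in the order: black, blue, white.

The 1:2:1 ratio has 4 parts, so with N = 1132 the expected counts are:
  black: 1132 × 1/4 = 283
  blue: 1132 × 2/4 = 566
  white: 1132 × 1/4 = 283

283, 566, 283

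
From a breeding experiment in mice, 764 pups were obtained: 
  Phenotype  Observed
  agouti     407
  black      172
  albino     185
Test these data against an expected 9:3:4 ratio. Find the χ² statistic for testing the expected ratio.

7.163

The 9:3:4 ratio has 16 parts, so with N = 764 the expected counts are:
  agouti: 764 × 9/16 = 429.75
  black: 764 × 3/16 = 143.25
  albino: 764 × 4/16 = 191
χ² = Σ (O − E)² / E
  agouti: (407 − 429.75)² / 429.75 = 1.2043
  black: (172 − 143.25)² / 143.25 = 5.7701
  albino: (185 − 191)² / 191 = 0.1885
χ² = 1.2043 + 5.7701 + 0.1885 = 7.1629 ≈ 7.163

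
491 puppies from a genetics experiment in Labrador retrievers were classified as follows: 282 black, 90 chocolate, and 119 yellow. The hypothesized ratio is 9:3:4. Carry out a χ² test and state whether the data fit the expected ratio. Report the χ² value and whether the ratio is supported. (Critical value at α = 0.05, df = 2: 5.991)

0.283; consistent

Under the 9:3:4 hypothesis (Σ ratio = 16, N = 491):
  black: 491 × 9/16 = 276.1875
  chocolate: 491 × 3/16 = 92.0625
  yellow: 491 × 4/16 = 122.75
χ² = Σ (O − E)² / E
  black: (282 − 276.1875)² / 276.1875 = 0.1223
  chocolate: (90 − 92.0625)² / 92.0625 = 0.0462
  yellow: (119 − 122.75)² / 122.75 = 0.1146
χ² = 0.1223 + 0.0462 + 0.1146 = 0.2831 ≈ 0.283
Degrees of freedom = 3 − 1 = 2; critical value at α = 0.05 is 5.991.
Since 0.283 < 5.991, we fail to reject the null hypothesis — the data are consistent with the 9:3:4 ratio.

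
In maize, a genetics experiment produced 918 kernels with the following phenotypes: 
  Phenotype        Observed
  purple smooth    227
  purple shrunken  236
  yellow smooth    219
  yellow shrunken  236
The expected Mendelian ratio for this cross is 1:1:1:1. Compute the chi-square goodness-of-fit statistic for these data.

Expected counts for N = 918 under a 1:1:1:1 ratio (total parts = 4):
  purple smooth: 918 × 1/4 = 229.5
  purple shrunken: 918 × 1/4 = 229.5
  yellow smooth: 918 × 1/4 = 229.5
  yellow shrunken: 918 × 1/4 = 229.5
χ² = Σ (O − E)² / E
  purple smooth: (227 − 229.5)² / 229.5 = 0.0272
  purple shrunken: (236 − 229.5)² / 229.5 = 0.1841
  yellow smooth: (219 − 229.5)² / 229.5 = 0.4804
  yellow shrunken: (236 − 229.5)² / 229.5 = 0.1841
χ² = 0.0272 + 0.1841 + 0.4804 + 0.1841 = 0.8758 ≈ 0.876

0.876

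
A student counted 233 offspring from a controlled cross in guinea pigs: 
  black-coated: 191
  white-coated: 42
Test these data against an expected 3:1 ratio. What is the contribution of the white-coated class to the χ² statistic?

The 3:1 ratio has 4 parts, so with N = 233 the expected counts are:
  black-coated: 233 × 3/4 = 174.75
  white-coated: 233 × 1/4 = 58.25
Contribution of white-coated: (42 − 58.25)² / 58.25 = 4.5333

4.533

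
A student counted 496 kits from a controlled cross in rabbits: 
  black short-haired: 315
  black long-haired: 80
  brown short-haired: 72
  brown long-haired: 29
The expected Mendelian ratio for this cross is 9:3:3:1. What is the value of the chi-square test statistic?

11.333

Total ratio parts = 16. Expected numbers out of 496:
  black short-haired: 496 × 9/16 = 279
  black long-haired: 496 × 3/16 = 93
  brown short-haired: 496 × 3/16 = 93
  brown long-haired: 496 × 1/16 = 31
χ² = Σ (O − E)² / E
  black short-haired: (315 − 279)² / 279 = 4.6452
  black long-haired: (80 − 93)² / 93 = 1.8172
  brown short-haired: (72 − 93)² / 93 = 4.7419
  brown long-haired: (29 − 31)² / 31 = 0.1290
χ² = 4.6452 + 1.8172 + 4.7419 + 0.1290 = 11.3333 ≈ 11.333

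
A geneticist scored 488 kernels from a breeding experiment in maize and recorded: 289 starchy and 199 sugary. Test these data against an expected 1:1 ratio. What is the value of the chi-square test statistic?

Total ratio parts = 2. Expected numbers out of 488:
  starchy: 488 × 1/2 = 244
  sugary: 488 × 1/2 = 244
χ² = Σ (O − E)² / E
  starchy: (289 − 244)² / 244 = 8.2992
  sugary: (199 − 244)² / 244 = 8.2992
χ² = 8.2992 + 8.2992 = 16.5984 ≈ 16.598

16.598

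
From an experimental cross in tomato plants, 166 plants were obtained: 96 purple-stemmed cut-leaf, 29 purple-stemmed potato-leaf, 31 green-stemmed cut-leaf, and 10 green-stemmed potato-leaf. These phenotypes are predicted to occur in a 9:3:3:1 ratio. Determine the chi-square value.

0.233

Under the 9:3:3:1 hypothesis (Σ ratio = 16, N = 166):
  purple-stemmed cut-leaf: 166 × 9/16 = 93.375
  purple-stemmed potato-leaf: 166 × 3/16 = 31.125
  green-stemmed cut-leaf: 166 × 3/16 = 31.125
  green-stemmed potato-leaf: 166 × 1/16 = 10.375
χ² = Σ (O − E)² / E
  purple-stemmed cut-leaf: (96 − 93.375)² / 93.375 = 0.0738
  purple-stemmed potato-leaf: (29 − 31.125)² / 31.125 = 0.1451
  green-stemmed cut-leaf: (31 − 31.125)² / 31.125 = 0.0005
  green-stemmed potato-leaf: (10 − 10.375)² / 10.375 = 0.0136
χ² = 0.0738 + 0.1451 + 0.0005 + 0.0136 = 0.233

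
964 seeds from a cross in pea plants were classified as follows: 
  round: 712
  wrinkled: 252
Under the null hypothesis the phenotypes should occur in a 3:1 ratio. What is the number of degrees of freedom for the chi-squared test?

A goodness-of-fit test with 2 phenotype classes has df = 2 − 1 = 1.

1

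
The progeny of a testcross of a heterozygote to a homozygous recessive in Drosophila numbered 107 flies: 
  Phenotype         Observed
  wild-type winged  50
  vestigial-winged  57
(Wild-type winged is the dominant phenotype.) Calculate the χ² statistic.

A testcross of a heterozygote (Aa × aa) gives a 1:1 phenotypic ratio.
Expected counts for N = 107 under a 1:1 ratio (total parts = 2):
  wild-type winged: 107 × 1/2 = 53.5
  vestigial-winged: 107 × 1/2 = 53.5
χ² = Σ (O − E)² / E
  wild-type winged: (50 − 53.5)² / 53.5 = 0.2290
  vestigial-winged: (57 − 53.5)² / 53.5 = 0.2290
χ² = 0.2290 + 0.2290 = 0.458

0.458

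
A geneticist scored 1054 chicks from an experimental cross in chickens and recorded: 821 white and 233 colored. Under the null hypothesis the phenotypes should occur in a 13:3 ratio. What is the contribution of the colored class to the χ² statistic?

6.332

Under the 13:3 hypothesis (Σ ratio = 16, N = 1054):
  white: 1054 × 13/16 = 856.375
  colored: 1054 × 3/16 = 197.625
Contribution of colored: (233 − 197.625)² / 197.625 = 6.3321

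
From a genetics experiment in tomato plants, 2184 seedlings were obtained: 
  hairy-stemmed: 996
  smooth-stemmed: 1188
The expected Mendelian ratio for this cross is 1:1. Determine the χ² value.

Under the 1:1 hypothesis (Σ ratio = 2, N = 2184):
  hairy-stemmed: 2184 × 1/2 = 1092
  smooth-stemmed: 2184 × 1/2 = 1092
χ² = Σ (O − E)² / E
  hairy-stemmed: (996 − 1092)² / 1092 = 8.4396
  smooth-stemmed: (1188 − 1092)² / 1092 = 8.4396
χ² = 8.4396 + 8.4396 = 16.8792 ≈ 16.879

16.879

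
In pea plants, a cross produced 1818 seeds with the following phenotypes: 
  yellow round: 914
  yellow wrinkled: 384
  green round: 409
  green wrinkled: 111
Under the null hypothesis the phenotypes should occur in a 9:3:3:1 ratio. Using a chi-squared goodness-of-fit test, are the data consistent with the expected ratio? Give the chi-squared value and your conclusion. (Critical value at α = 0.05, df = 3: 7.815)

The 9:3:3:1 ratio has 16 parts, so with N = 1818 the expected counts are:
  yellow round: 1818 × 9/16 = 1022.625
  yellow wrinkled: 1818 × 3/16 = 340.875
  green round: 1818 × 3/16 = 340.875
  green wrinkled: 1818 × 1/16 = 113.625
χ² = Σ (O − E)² / E
  yellow round: (914 − 1022.625)² / 1022.625 = 11.5383
  yellow wrinkled: (384 − 340.875)² / 340.875 = 5.4559
  green round: (409 − 340.875)² / 340.875 = 13.6150
  green wrinkled: (111 − 113.625)² / 113.625 = 0.0606
χ² = 11.5383 + 5.4559 + 13.6150 + 0.0606 = 30.6698 ≈ 30.670
Degrees of freedom = 4 − 1 = 3; critical value at α = 0.05 is 7.815.
Since 30.670 > 7.815, we reject the null hypothesis — the data do not fit the 9:3:3:1 ratio.

30.670; not consistent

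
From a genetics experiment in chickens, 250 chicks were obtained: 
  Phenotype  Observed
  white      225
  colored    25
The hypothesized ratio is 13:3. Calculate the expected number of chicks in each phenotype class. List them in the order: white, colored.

Expected counts for N = 250 under a 13:3 ratio (total parts = 16):
  white: 250 × 13/16 = 203.125
  colored: 250 × 3/16 = 46.875

203.125, 46.875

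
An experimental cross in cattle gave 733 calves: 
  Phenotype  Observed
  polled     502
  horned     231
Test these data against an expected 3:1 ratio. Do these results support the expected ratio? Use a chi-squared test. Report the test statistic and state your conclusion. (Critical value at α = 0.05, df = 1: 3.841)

Under the 3:1 hypothesis (Σ ratio = 4, N = 733):
  polled: 733 × 3/4 = 549.75
  horned: 733 × 1/4 = 183.25
χ² = Σ (O − E)² / E
  polled: (502 − 549.75)² / 549.75 = 4.1475
  horned: (231 − 183.25)² / 183.25 = 12.4424
χ² = 4.1475 + 12.4424 = 16.5899 ≈ 16.590
Degrees of freedom = 2 − 1 = 1; critical value at α = 0.05 is 3.841.
Since 16.590 > 3.841, we reject the null hypothesis — the data do not fit the 3:1 ratio.

16.590; not consistent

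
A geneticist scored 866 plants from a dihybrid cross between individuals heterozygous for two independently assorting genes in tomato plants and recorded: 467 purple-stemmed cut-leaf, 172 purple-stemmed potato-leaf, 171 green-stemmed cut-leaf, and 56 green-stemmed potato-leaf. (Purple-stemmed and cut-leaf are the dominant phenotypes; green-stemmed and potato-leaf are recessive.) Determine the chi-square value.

A dihybrid F₂ with independent assortment and complete dominance at both loci gives a 9:3:3:1 phenotypic ratio.
Total ratio parts = 16. Expected numbers out of 866:
  purple-stemmed cut-leaf: 866 × 9/16 = 487.125
  purple-stemmed potato-leaf: 866 × 3/16 = 162.375
  green-stemmed cut-leaf: 866 × 3/16 = 162.375
  green-stemmed potato-leaf: 866 × 1/16 = 54.125
χ² = Σ (O − E)² / E
  purple-stemmed cut-leaf: (467 − 487.125)² / 487.125 = 0.8314
  purple-stemmed potato-leaf: (172 − 162.375)² / 162.375 = 0.5705
  green-stemmed cut-leaf: (171 − 162.375)² / 162.375 = 0.4581
  green-stemmed potato-leaf: (56 − 54.125)² / 54.125 = 0.0650
χ² = 0.8314 + 0.5705 + 0.4581 + 0.0650 = 1.925

1.925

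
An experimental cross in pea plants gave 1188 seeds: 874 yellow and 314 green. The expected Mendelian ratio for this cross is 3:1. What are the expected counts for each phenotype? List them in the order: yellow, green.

891, 297

The 3:1 ratio has 4 parts, so with N = 1188 the expected counts are:
  yellow: 1188 × 3/4 = 891
  green: 1188 × 1/4 = 297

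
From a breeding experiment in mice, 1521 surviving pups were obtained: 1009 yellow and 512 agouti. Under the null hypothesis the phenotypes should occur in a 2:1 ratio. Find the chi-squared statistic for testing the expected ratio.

Total ratio parts = 3. Expected numbers out of 1521:
  yellow: 1521 × 2/3 = 1014
  agouti: 1521 × 1/3 = 507
χ² = Σ (O − E)² / E
  yellow: (1009 − 1014)² / 1014 = 0.0247
  agouti: (512 − 507)² / 507 = 0.0493
χ² = 0.0247 + 0.0493 = 0.074

0.074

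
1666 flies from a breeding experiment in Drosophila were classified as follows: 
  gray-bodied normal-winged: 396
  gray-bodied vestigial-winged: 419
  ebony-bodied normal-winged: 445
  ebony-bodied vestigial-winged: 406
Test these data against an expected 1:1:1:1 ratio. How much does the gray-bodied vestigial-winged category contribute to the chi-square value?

0.015

Expected counts for N = 1666 under a 1:1:1:1 ratio (total parts = 4):
  gray-bodied normal-winged: 1666 × 1/4 = 416.5
  gray-bodied vestigial-winged: 1666 × 1/4 = 416.5
  ebony-bodied normal-winged: 1666 × 1/4 = 416.5
  ebony-bodied vestigial-winged: 1666 × 1/4 = 416.5
Contribution of gray-bodied vestigial-winged: (419 − 416.5)² / 416.5 = 0.0150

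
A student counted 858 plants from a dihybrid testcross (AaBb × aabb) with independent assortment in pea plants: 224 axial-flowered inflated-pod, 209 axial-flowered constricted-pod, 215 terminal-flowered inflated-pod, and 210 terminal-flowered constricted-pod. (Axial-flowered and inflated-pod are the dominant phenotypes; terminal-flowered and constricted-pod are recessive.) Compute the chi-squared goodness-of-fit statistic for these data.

A dihybrid testcross with independent assortment gives a 1:1:1:1 ratio.
Under the 1:1:1:1 hypothesis (Σ ratio = 4, N = 858):
  axial-flowered inflated-pod: 858 × 1/4 = 214.5
  axial-flowered constricted-pod: 858 × 1/4 = 214.5
  terminal-flowered inflated-pod: 858 × 1/4 = 214.5
  terminal-flowered constricted-pod: 858 × 1/4 = 214.5
χ² = Σ (O − E)² / E
  axial-flowered inflated-pod: (224 − 214.5)² / 214.5 = 0.4207
  axial-flowered constricted-pod: (209 − 214.5)² / 214.5 = 0.1410
  terminal-flowered inflated-pod: (215 − 214.5)² / 214.5 = 0.0012
  terminal-flowered constricted-pod: (210 − 214.5)² / 214.5 = 0.0944
χ² = 0.4207 + 0.1410 + 0.0012 + 0.0944 = 0.6573 ≈ 0.657

0.657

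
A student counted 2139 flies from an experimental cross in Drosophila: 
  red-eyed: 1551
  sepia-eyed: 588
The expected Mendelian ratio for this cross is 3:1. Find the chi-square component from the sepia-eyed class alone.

Under the 3:1 hypothesis (Σ ratio = 4, N = 2139):
  red-eyed: 2139 × 3/4 = 1604.25
  sepia-eyed: 2139 × 1/4 = 534.75
Contribution of sepia-eyed: (588 − 534.75)² / 534.75 = 5.3026

5.303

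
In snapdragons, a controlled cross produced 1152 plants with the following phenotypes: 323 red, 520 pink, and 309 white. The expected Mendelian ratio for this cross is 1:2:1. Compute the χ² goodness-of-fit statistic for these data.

Total ratio parts = 4. Expected numbers out of 1152:
  red: 1152 × 1/4 = 288
  pink: 1152 × 2/4 = 576
  white: 1152 × 1/4 = 288
χ² = Σ (O − E)² / E
  red: (323 − 288)² / 288 = 4.2535
  pink: (520 − 576)² / 576 = 5.4444
  white: (309 − 288)² / 288 = 1.5312
χ² = 4.2535 + 5.4444 + 1.5312 = 11.2291 ≈ 11.229

11.229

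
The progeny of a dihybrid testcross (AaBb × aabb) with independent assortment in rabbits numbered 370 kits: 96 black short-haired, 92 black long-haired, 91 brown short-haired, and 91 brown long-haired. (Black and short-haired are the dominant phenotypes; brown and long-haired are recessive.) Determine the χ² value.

0.184

A dihybrid testcross with independent assortment gives a 1:1:1:1 ratio.
Under the 1:1:1:1 hypothesis (Σ ratio = 4, N = 370):
  black short-haired: 370 × 1/4 = 92.5
  black long-haired: 370 × 1/4 = 92.5
  brown short-haired: 370 × 1/4 = 92.5
  brown long-haired: 370 × 1/4 = 92.5
χ² = Σ (O − E)² / E
  black short-haired: (96 − 92.5)² / 92.5 = 0.1324
  black long-haired: (92 − 92.5)² / 92.5 = 0.0027
  brown short-haired: (91 − 92.5)² / 92.5 = 0.0243
  brown long-haired: (91 − 92.5)² / 92.5 = 0.0243
χ² = 0.1324 + 0.0027 + 0.0243 + 0.0243 = 0.1837 ≈ 0.184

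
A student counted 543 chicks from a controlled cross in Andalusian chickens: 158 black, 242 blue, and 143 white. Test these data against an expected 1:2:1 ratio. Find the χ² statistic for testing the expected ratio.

7.239

Under the 1:2:1 hypothesis (Σ ratio = 4, N = 543):
  black: 543 × 1/4 = 135.75
  blue: 543 × 2/4 = 271.5
  white: 543 × 1/4 = 135.75
χ² = Σ (O − E)² / E
  black: (158 − 135.75)² / 135.75 = 3.6469
  blue: (242 − 271.5)² / 271.5 = 3.2053
  white: (143 − 135.75)² / 135.75 = 0.3872
χ² = 3.6469 + 3.2053 + 0.3872 = 7.2394 ≈ 7.239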